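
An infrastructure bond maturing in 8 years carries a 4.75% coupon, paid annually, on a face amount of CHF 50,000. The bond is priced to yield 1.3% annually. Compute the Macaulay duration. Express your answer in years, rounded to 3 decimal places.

Periodic yield y = 0.013. Discount each cash flow and weight by its year:
  t   CF        PV=CF/(1+0.013)^t    t·PV
  1     2,375.00     2,344.5212     2,344.5212
  2     2,375.00     2,314.4336     4,628.8672
  3     2,375.00     2,284.7321     6,854.1962
  4     2,375.00     2,255.4117     9,021.6469
  5     2,375.00     2,226.4676    11,132.3382
  6     2,375.00     2,197.8950    13,187.3700
  7     2,375.00     2,169.6890    15,187.8233
  8    52,375.00    47,233.3200   377,866.5601
  Σ                 63,026.4703   440,223.3232
Price P = Σ PV = 63,026.4703.
Macaulay duration = Σ(t·PV) / P = 440,223.3232 / 63,026.4703 = 6.98474 years.

6.985 years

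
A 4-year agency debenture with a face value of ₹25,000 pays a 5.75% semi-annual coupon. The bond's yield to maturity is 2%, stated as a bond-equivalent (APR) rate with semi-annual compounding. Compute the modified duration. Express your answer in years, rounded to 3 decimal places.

Periodic yield y = 0.01. First find Macaulay duration:
  t   CF        PV=CF/(1+0.01)^t    t·PV
  1       718.75       711.6337       711.6337
  2       718.75       704.5878     1,409.1756
  3       718.75       697.6117     2,092.8350
  4       718.75       690.7046     2,762.8185
  5       718.75       683.8660     3,419.3298
  6       718.75       677.0950     4,062.5701
  7       718.75       670.3911     4,692.7377
  8    25,718.75    23,750.8341   190,006.6730
  Σ                 28,586.7239   209,157.7734
P = 28,586.7239; Macaulay duration = 209,157.7734 / 28,586.7239 = 7.31661 half-year periods = 3.65830 years.
Modified duration = D_Mac / (1 + y) = 3.65830 / 1.01 = 3.62208 years.

3.622 years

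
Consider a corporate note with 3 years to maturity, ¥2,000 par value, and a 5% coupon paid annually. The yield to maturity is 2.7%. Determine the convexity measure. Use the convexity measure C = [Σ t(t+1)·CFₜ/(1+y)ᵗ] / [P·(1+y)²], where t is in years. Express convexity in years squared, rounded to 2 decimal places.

With y = 0.027:
  t   CF        PV=CF/(1+0.027)^t    t·PV        t(t+1)·PV
  1       100.00        97.3710        97.3710         194.7420
  2       100.00        94.8111       189.6222         568.8665
  3     2,100.00     1,938.6882     5,816.0646      23,264.2582
  Σ                  2,130.8703     6,103.0577      24,027.8667
P = 2,130.8703.
Convexity = Σ t(t+1)·PV / [P·(1+y)²] = 24,027.8667 / (2,130.8703 × 1.054729) = 10.69098.

10.69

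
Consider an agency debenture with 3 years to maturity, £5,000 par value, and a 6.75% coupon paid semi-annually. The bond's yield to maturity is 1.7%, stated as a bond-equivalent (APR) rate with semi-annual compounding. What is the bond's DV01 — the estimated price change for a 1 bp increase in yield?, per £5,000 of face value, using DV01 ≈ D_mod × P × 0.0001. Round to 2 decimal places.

Periodic yield y = 0.0085.
  t   CF        PV=CF/(1+0.0085)^t    t·PV
  1       168.75       167.3277       167.3277
  2       168.75       165.9174       331.8348
  3       168.75       164.5190       493.5570
  4       168.75       163.1324       652.5295
  5       168.75       161.7574       808.7872
  6     5,168.75     4,912.8116    29,476.8697
  Σ                  5,735.4656    31,930.9060
P = 5,735.4656; D_Mac = 5.56727 half-year periods = 2.78364 yrs; D_mod = 2.76018 yrs.
DV01 ≈ 2.76018 × 5,735.4656 × 0.0001 = 1.583089.

£1.58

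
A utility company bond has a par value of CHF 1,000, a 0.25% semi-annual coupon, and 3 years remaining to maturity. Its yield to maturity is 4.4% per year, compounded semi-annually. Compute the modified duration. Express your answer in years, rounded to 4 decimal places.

Periodic yield y = 0.022. First find Macaulay duration:
  t   CF        PV=CF/(1+0.022)^t    t·PV
  1         1.25         1.2231         1.2231
  2         1.25         1.1968         2.3935
  3         1.25         1.1710         3.5130
  4         1.25         1.1458         4.5832
  5         1.25         1.1211         5.6056
  6     1,001.25       878.6930     5,272.1578
  Σ                    884.5508     5,289.4763
P = 884.5508; Macaulay duration = 5,289.4763 / 884.5508 = 5.97984 half-year periods = 2.98992 years.
Modified duration = D_Mac / (1 + y) = 2.98992 / 1.022 = 2.92556 years.

2.9256 years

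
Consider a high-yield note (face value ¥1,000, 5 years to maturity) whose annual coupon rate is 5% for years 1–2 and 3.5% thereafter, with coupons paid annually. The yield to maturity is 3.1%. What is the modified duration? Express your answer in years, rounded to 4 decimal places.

Periodic yield y = 0.031. First find Macaulay duration:
  t   CF        PV=CF/(1+0.031)^t    t·PV
  1        50.00        48.4966        48.4966
  2        50.00        47.0384        94.0768
  3        35.00        31.9368        95.8105
  4        35.00        30.9766       123.9063
  5     1,035.00       888.4787     4,442.3935
  Σ                  1,046.9271     4,804.6838
P = 1,046.9271; Macaulay duration = 4,804.6838 / 1,046.9271 = 4.58932 years.
Modified duration = D_Mac / (1 + y) = 4.58932 / 1.031 = 4.45133 years.

4.4513 years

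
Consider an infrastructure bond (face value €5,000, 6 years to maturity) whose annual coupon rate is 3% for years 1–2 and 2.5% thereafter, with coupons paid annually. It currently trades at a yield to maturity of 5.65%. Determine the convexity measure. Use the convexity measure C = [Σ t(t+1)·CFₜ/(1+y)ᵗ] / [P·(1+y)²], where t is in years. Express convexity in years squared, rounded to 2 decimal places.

With y = 0.0565:
  t   CF        PV=CF/(1+0.0565)^t    t·PV        t(t+1)·PV
  1       150.00       141.9782       141.9782         283.9565
  2       150.00       134.3855       268.7709         806.3127
  3       125.00       105.9989       317.9968       1,271.9872
  4       125.00       100.3303       401.3211       2,006.6055
  5       125.00        94.9648       474.8238       2,848.9430
  6     5,125.00     3,685.3341    22,112.0044     154,784.0307
  Σ                  4,262.9917    23,716.8953     162,001.8356
P = 4,262.9917.
Convexity = Σ t(t+1)·PV / [P·(1+y)²] = 162,001.8356 / (4,262.9917 × 1.116192) = 34.04603.

34.05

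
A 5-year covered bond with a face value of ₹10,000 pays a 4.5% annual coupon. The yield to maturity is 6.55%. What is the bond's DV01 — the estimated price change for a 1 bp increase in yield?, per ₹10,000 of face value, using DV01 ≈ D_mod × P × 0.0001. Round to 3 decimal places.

Periodic yield y = 0.0655.
  t   CF        PV=CF/(1+0.0655)^t    t·PV
  1       450.00       422.3369       422.3369
  2       450.00       396.3744       792.7488
  3       450.00       372.0079     1,116.0237
  4       450.00       349.1393     1,396.5571
  5    10,450.00     7,609.3756    38,046.8779
  Σ                  9,149.2341    41,774.5444
P = 9,149.2341; D_Mac = 4.56591 yrs; D_mod = 4.28522 yrs.
DV01 ≈ 4.28522 × 9,149.2341 × 0.0001 = 3.920652.

₹3.921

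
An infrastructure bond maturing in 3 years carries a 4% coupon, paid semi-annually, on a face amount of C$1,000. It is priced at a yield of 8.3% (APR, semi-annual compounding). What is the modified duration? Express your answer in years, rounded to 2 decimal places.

Periodic yield y = 0.0415. First find Macaulay duration:
  t   CF        PV=CF/(1+0.0415)^t    t·PV
  1        20.00        19.2031        19.2031
  2        20.00        18.4379        36.8758
  3        20.00        17.7032        53.1096
  4        20.00        16.9978        67.9912
  5        20.00        16.3205        81.6025
  6     1,020.00       799.1799     4,795.0791
  Σ                    887.8424     5,053.8614
P = 887.8424; Macaulay duration = 5,053.8614 / 887.8424 = 5.69230 half-year periods = 2.84615 years.
Modified duration = D_Mac / (1 + y) = 2.84615 / 1.0415 = 2.73274 years.

2.73 years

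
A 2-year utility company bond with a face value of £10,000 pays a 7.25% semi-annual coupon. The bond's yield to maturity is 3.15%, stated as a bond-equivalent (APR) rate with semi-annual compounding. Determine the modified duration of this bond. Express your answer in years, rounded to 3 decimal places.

Periodic yield y = 0.01575. First find Macaulay duration:
  t   CF        PV=CF/(1+0.01575)^t    t·PV
  1       362.50       356.8792       356.8792
  2       362.50       351.3455       702.6909
  3       362.50       345.8976     1,037.6927
  4    10,362.50     9,734.5800    38,938.3201
  Σ                 10,788.7022    41,035.5829
P = 10,788.7022; Macaulay duration = 41,035.5829 / 10,788.7022 = 3.80357 half-year periods = 1.90178 years.
Modified duration = D_Mac / (1 + y) = 1.90178 / 1.01575 = 1.87230 years.

1.872 years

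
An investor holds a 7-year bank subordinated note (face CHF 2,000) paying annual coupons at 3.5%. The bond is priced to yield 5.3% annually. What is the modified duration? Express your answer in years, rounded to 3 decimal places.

5.968 years

Periodic yield y = 0.053. First find Macaulay duration:
  t   CF        PV=CF/(1+0.053)^t    t·PV
  1        70.00        66.4767        66.4767
  2        70.00        63.1308       126.2616
  3        70.00        59.9533       179.8598
  4        70.00        56.9357       227.7427
  5        70.00        54.0700       270.3499
  6        70.00        51.3485       308.0910
  7     2,070.00     1,442.0215    10,094.1508
  Σ                  1,793.9365    11,272.9326
P = 1,793.9365; Macaulay duration = 11,272.9326 / 1,793.9365 = 6.28391 years.
Modified duration = D_Mac / (1 + y) = 6.28391 / 1.053 = 5.96762 years.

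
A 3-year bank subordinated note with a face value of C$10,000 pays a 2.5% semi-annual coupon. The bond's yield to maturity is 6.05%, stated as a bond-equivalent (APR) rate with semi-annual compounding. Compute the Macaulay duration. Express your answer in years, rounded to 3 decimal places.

Periodic yield y = 0.03025. Discount each cash flow and weight by its period:
  t   CF        PV=CF/(1+0.03025)^t    t·PV
  1       125.00       121.3298       121.3298
  2       125.00       117.7673       235.5346
  3       125.00       114.3095       342.9284
  4       125.00       110.9531       443.8125
  5       125.00       107.6953       538.4767
  6    10,125.00     8,467.1898    50,803.1385
  Σ                  9,039.2448    52,485.2205
Price P = Σ PV = 9,039.2448.
Macaulay duration = Σ(t·PV) / P = 52,485.2205 / 9,039.2448 = 5.80637 half-year periods.
In years: 5.80637 / 2 = 2.90319 years.

2.903 years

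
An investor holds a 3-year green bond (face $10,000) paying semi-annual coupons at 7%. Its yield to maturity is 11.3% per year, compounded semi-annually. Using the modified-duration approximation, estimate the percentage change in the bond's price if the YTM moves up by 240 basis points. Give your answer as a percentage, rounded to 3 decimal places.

Periodic yield y = 0.0565. Modified duration first:
  t   CF        PV=CF/(1+0.0565)^t    t·PV
  1       350.00       331.2825       331.2825
  2       350.00       313.5661       627.1321
  3       350.00       296.7970       890.3911
  4       350.00       280.9248     1,123.6991
  5       350.00       265.9013     1,329.5067
  6    10,350.00     7,442.5771    44,655.4625
  Σ                  8,931.0488    48,957.4741
P = 8,931.0488; D_Mac = 5.48172 half-year periods = 2.74086 yrs; D_mod = 2.74086/(1+0.0565) = 2.59428 yrs.
ΔP/P ≈ -D_mod · Δy = -2.59428 × (+0.024) = -0.062263 = -6.2263%.

-6.226%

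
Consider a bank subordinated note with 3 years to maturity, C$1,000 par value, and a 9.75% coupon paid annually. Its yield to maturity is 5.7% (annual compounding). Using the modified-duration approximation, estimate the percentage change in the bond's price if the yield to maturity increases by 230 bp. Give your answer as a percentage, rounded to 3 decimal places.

Periodic yield y = 0.057. Modified duration first:
  t   CF        PV=CF/(1+0.057)^t    t·PV
  1        97.50        92.2422        92.2422
  2        97.50        87.2679       174.5358
  3     1,097.50       929.3506     2,788.0517
  Σ                  1,108.8607     3,054.8297
P = 1,108.8607; D_Mac = 2.75493 yrs; D_mod = 2.75493/(1+0.057) = 2.60636 yrs.
ΔP/P ≈ -D_mod · Δy = -2.60636 × (+0.023) = -0.059946 = -5.9946%.

-5.995%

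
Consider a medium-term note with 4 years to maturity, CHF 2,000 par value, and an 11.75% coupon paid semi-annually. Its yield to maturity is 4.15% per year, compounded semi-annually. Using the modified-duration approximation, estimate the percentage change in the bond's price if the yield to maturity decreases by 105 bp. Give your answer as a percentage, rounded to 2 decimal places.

+3.49%

Periodic yield y = 0.02075. Modified duration first:
  t   CF        PV=CF/(1+0.02075)^t    t·PV
  1       117.50       115.1114       115.1114
  2       117.50       112.7714       225.5429
  3       117.50       110.4790       331.4370
  4       117.50       108.2332       432.9326
  5       117.50       106.0330       530.1648
  6       117.50       103.8775       623.2651
  7       117.50       101.7659       712.3611
  8     2,117.50     1,796.6700    14,373.3598
  Σ                  2,554.9413    17,344.1747
P = 2,554.9413; D_Mac = 6.78848 half-year periods = 3.39424 yrs; D_mod = 3.39424/(1+0.02075) = 3.32524 yrs.
ΔP/P ≈ -D_mod · Δy = -3.32524 × (-0.0105) = +0.034915 = +3.4915%.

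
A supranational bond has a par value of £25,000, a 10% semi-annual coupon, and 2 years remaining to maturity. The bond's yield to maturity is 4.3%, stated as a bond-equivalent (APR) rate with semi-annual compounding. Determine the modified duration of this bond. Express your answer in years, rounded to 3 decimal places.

1.830 years

Periodic yield y = 0.0215. First find Macaulay duration:
  t   CF        PV=CF/(1+0.0215)^t    t·PV
  1     1,250.00     1,223.6907     1,223.6907
  2     1,250.00     1,197.9350     2,395.8701
  3     1,250.00     1,172.7215     3,518.1646
  4    26,250.00    24,108.8128    96,435.2510
  Σ                 27,703.1600   103,572.9764
P = 27,703.1600; Macaulay duration = 103,572.9764 / 27,703.1600 = 3.73867 half-year periods = 1.86934 years.
Modified duration = D_Mac / (1 + y) = 1.86934 / 1.0215 = 1.82999 years.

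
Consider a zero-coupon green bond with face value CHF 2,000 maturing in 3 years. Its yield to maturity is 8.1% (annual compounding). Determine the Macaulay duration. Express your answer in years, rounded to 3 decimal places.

A zero-coupon bond has a single cash flow at maturity, so its Macaulay duration equals its maturity: 3 years.

3.000 years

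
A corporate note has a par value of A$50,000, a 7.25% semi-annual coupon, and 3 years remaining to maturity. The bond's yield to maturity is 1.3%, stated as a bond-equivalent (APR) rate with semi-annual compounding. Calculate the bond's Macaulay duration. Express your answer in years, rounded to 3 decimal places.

Periodic yield y = 0.0065. Discount each cash flow and weight by its period:
  t   CF        PV=CF/(1+0.0065)^t    t·PV
  1     1,812.50     1,800.7948     1,800.7948
  2     1,812.50     1,789.1653     3,578.3305
  3     1,812.50     1,777.6108     5,332.8324
  4     1,812.50     1,766.1309     7,064.5238
  5     1,812.50     1,754.7252     8,773.6261
  6    51,812.50    49,836.9978   299,021.9869
  Σ                 58,725.4249   325,572.0945
Price P = Σ PV = 58,725.4249.
Macaulay duration = Σ(t·PV) / P = 325,572.0945 / 58,725.4249 = 5.54397 half-year periods.
In years: 5.54397 / 2 = 2.77199 years.

2.772 years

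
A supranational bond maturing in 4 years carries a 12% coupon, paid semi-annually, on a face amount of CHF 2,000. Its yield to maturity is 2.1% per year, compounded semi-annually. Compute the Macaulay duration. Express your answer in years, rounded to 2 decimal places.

3.41 years

Periodic yield y = 0.0105. Discount each cash flow and weight by its period:
  t   CF        PV=CF/(1+0.0105)^t    t·PV
  1       120.00       118.7531       118.7531
  2       120.00       117.5191       235.0383
  3       120.00       116.2980       348.8940
  4       120.00       115.0896       460.3583
  5       120.00       113.8937       569.4684
  6       120.00       112.7102       676.2614
  7       120.00       111.5391       780.7735
  8     2,120.00     1,950.0481    15,600.3846
  Σ                  2,755.8509    18,789.9316
Price P = Σ PV = 2,755.8509.
Macaulay duration = Σ(t·PV) / P = 18,789.9316 / 2,755.8509 = 6.81820 half-year periods.
In years: 6.81820 / 2 = 3.40910 years.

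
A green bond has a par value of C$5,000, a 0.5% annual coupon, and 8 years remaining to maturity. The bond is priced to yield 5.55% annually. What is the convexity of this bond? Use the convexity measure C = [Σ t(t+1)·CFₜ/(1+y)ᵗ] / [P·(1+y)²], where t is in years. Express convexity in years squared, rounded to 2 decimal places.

62.76

With y = 0.0555:
  t   CF        PV=CF/(1+0.0555)^t    t·PV        t(t+1)·PV
  1        25.00        23.6855        23.6855          47.3709
  2        25.00        22.4400        44.8801         134.6402
  3        25.00        21.2601        63.7803         255.1212
  4        25.00        20.1422        80.5688         402.8441
  5        25.00        19.0831        95.4155         572.4929
  6        25.00        18.0797       108.4780         759.3463
  7        25.00        17.1290       119.9031         959.2247
  8     5,025.00     3,261.8964    26,095.1713     234,856.5416
  Σ                  3,403.7160    26,631.8826     237,987.5820
P = 3,403.7160.
Convexity = Σ t(t+1)·PV / [P·(1+y)²] = 237,987.5820 / (3,403.7160 × 1.114080) = 62.76023.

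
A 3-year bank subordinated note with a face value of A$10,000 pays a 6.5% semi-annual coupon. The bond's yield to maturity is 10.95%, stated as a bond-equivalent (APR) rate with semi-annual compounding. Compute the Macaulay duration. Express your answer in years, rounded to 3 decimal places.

2.757 years

Periodic yield y = 0.05475. Discount each cash flow and weight by its period:
  t   CF        PV=CF/(1+0.05475)^t    t·PV
  1       325.00       308.1299       308.1299
  2       325.00       292.1355       584.2709
  3       325.00       276.9713       830.9139
  4       325.00       262.5943     1,050.3770
  5       325.00       248.9635     1,244.8175
  6    10,325.00     7,498.8187    44,992.9124
  Σ                  8,887.6132    49,011.4217
Price P = Σ PV = 8,887.6132.
Macaulay duration = Σ(t·PV) / P = 49,011.4217 / 8,887.6132 = 5.51458 half-year periods.
In years: 5.51458 / 2 = 2.75729 years.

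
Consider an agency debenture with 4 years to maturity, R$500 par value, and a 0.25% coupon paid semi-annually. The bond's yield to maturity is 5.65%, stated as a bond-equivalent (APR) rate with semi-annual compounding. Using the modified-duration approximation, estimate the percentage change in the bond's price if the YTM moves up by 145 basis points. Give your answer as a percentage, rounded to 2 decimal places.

-5.61%

Periodic yield y = 0.02825. Modified duration first:
  t   CF        PV=CF/(1+0.02825)^t    t·PV
  1        0.625         0.6078         0.6078
  2        0.625         0.5911         1.1823
  3        0.625         0.5749         1.7247
  4        0.625         0.5591         2.2364
  5        0.625         0.5437         2.7187
  6        0.625         0.5288         3.1728
  7        0.625         0.5143         3.5999
  8      500.625       400.6109     3,204.8874
  Σ                    404.5307     3,220.1298
P = 404.5307; D_Mac = 7.96016 half-year periods = 3.98008 yrs; D_mod = 3.98008/(1+0.02825) = 3.87073 yrs.
ΔP/P ≈ -D_mod · Δy = -3.87073 × (+0.0145) = -0.056126 = -5.6126%.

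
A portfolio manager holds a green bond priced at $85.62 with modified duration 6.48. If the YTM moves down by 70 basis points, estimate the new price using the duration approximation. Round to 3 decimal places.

$89.504

Duration approximation: ΔP/P ≈ -D_mod · Δy = -6.48 × (-0.007) = +0.045360.
New price ≈ 85.62 × (1 + 0.045360) = 89.5037232.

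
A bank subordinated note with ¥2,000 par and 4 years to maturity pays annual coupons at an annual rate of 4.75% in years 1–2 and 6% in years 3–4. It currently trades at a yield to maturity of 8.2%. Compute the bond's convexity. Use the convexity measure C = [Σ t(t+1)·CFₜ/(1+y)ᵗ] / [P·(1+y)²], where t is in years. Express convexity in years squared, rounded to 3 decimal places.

15.444

With y = 0.082:
  t   CF        PV=CF/(1+0.082)^t    t·PV        t(t+1)·PV
  1        95.00        87.8004        87.8004         175.6007
  2        95.00        81.1464       162.2927         486.8782
  3       120.00        94.7326       284.1978       1,136.7912
  4     2,120.00     1,546.7738     6,187.0954      30,935.4768
  Σ                  1,810.4532     6,721.3863      32,734.7469
P = 1,810.4532.
Convexity = Σ t(t+1)·PV / [P·(1+y)²] = 32,734.7469 / (1,810.4532 × 1.170724) = 15.44426.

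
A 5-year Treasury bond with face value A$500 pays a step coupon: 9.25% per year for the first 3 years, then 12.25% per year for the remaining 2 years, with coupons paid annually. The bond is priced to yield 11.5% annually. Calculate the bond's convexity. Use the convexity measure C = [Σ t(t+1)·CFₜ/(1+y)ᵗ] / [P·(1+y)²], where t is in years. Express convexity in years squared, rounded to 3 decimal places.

18.989

With y = 0.115:
  t   CF        PV=CF/(1+0.115)^t    t·PV        t(t+1)·PV
  1        46.25        41.4798        41.4798          82.9596
  2        46.25        37.2016        74.4033         223.2098
  3        46.25        33.3647       100.0941         400.3763
  4        61.25        39.6284       158.5136         792.5682
  5       561.25       325.6732     1,628.3660       9,770.1959
  Σ                    477.3478     2,002.8568      11,269.3098
P = 477.3478.
Convexity = Σ t(t+1)·PV / [P·(1+y)²] = 11,269.3098 / (477.3478 × 1.243225) = 18.98946.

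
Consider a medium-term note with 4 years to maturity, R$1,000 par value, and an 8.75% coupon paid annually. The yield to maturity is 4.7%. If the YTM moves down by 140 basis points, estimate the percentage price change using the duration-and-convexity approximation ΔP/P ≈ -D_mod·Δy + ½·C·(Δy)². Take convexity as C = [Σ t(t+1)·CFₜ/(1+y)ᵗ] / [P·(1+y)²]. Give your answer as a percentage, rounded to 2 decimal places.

+4.93%

With y = 0.047:
  t   CF        PV=CF/(1+0.047)^t    t·PV        t(t+1)·PV
  1        87.50        83.5721        83.5721         167.1442
  2        87.50        79.8205       159.6411         478.9233
  3        87.50        76.2374       228.7122         914.8487
  4     1,087.50       904.9874     3,619.9497      18,099.7483
  Σ                  1,144.6175     4,091.8750      19,660.6644
P = 1,144.6175; D_Mac = 3.57488 yrs; D_mod = 3.41441 yrs; C = 15.66911.
Duration effect: -3.41441 × (-0.014) = +0.047802
Convexity effect: 0.5 × 15.66911 × (-0.014)² = +0.0015356
ΔP/P ≈ +0.047802 + 0.0015356 = +0.049337 = +4.9337%.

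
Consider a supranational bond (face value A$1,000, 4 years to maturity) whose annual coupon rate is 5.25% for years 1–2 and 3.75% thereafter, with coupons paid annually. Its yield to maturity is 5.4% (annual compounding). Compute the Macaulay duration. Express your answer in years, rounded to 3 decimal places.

3.715 years

Periodic yield y = 0.054. Discount each cash flow and weight by its year:
  t   CF        PV=CF/(1+0.054)^t    t·PV
  1        52.50        49.8102        49.8102
  2        52.50        47.2583        94.5166
  3        37.50        32.0265        96.0795
  4     1,037.50       840.6702     3,362.6809
  Σ                    969.7653     3,603.0872
Price P = Σ PV = 969.7653.
Macaulay duration = Σ(t·PV) / P = 3,603.0872 / 969.7653 = 3.71542 years.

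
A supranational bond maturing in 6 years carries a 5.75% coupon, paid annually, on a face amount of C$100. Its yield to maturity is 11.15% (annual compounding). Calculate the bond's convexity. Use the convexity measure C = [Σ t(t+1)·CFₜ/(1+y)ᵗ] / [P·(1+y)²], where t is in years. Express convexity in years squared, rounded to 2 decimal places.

With y = 0.1115:
  t   CF        PV=CF/(1+0.1115)^t    t·PV        t(t+1)·PV
  1         5.75         5.1732         5.1732          10.3464
  2         5.75         4.6542         9.3085          27.9254
  3         5.75         4.1874        12.5621          50.2482
  4         5.75         3.7673        15.0692          75.3460
  5         5.75         3.3894        16.9469         101.6815
  6       105.75        56.0820       336.4921       2,355.4444
  Σ                     77.2535       395.5519       2,620.9919
P = 77.2535.
Convexity = Σ t(t+1)·PV / [P·(1+y)²] = 2,620.9919 / (77.2535 × 1.235432) = 27.46178.

27.46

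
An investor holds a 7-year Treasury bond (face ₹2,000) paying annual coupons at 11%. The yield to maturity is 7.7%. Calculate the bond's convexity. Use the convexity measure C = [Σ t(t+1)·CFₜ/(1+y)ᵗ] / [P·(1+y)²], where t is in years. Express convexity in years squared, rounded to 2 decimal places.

33.56

With y = 0.077:
  t   CF        PV=CF/(1+0.077)^t    t·PV        t(t+1)·PV
  1       220.00       204.2711       204.2711         408.5422
  2       220.00       189.6668       379.3336       1,138.0007
  3       220.00       176.1066       528.3197       2,113.2789
  4       220.00       163.5159       654.0634       3,270.3171
  5       220.00       151.8253       759.1265       4,554.7592
  6       220.00       140.9706       845.8234       5,920.7640
  7     2,220.00     1,320.8182     9,245.7275      73,965.8204
  Σ                  2,347.1744    12,616.6653      91,371.4825
P = 2,347.1744.
Convexity = Σ t(t+1)·PV / [P·(1+y)²] = 91,371.4825 / (2,347.1744 × 1.159929) = 33.56092.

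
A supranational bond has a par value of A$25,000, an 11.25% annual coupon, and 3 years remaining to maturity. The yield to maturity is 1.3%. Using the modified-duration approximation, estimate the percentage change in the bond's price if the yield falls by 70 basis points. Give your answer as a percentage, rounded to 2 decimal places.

+1.90%

Periodic yield y = 0.013. Modified duration first:
  t   CF        PV=CF/(1+0.013)^t    t·PV
  1     2,812.50     2,776.4067     2,776.4067
  2     2,812.50     2,740.7766     5,481.5532
  3    27,812.50    26,755.4150    80,266.2451
  Σ                 32,272.5984    88,524.2051
P = 32,272.5984; D_Mac = 2.74301 yrs; D_mod = 2.74301/(1+0.013) = 2.70781 yrs.
ΔP/P ≈ -D_mod · Δy = -2.70781 × (-0.007) = +0.018955 = +1.8955%.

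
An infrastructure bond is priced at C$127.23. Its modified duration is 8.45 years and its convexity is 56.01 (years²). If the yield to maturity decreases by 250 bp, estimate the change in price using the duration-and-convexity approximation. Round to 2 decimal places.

Duration effect: -D_mod·Δy = -8.45 × (-0.025) = +0.211250
Convexity effect: ½·C·(Δy)² = 0.5 × 56.01 × (-0.025)² = +0.017503125
ΔP/P ≈ +0.211250 + 0.017503125 = +0.228753125
ΔP ≈ 127.23 × (+0.228753125) = +29.10426009375.

+C$29.10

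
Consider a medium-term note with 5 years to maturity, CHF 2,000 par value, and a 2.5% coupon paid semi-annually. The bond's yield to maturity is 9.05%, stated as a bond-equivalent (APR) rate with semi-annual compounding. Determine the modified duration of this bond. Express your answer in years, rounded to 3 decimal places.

Periodic yield y = 0.04525. First find Macaulay duration:
  t   CF        PV=CF/(1+0.04525)^t    t·PV
  1        25.00        23.9177        23.9177
  2        25.00        22.8823        45.7646
  3        25.00        21.8917        65.6751
  4        25.00        20.9440        83.7759
  5        25.00        20.0373       100.1865
  6        25.00        19.1699       115.0192
  7        25.00        18.3400       128.3798
  8        25.00        17.5460       140.3682
  9        25.00        16.7864       151.0779
  10    2,025.00     1,300.8382    13,008.3815
  Σ                  1,482.3534    13,862.5464
P = 1,482.3534; Macaulay duration = 13,862.5464 / 1,482.3534 = 9.35171 half-year periods = 4.67586 years.
Modified duration = D_Mac / (1 + y) = 4.67586 / 1.04525 = 4.47343 years.

4.473 years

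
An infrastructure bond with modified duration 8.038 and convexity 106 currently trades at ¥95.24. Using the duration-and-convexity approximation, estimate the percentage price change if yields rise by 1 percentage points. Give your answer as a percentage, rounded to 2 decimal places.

-7.51%

Duration effect: -D_mod·Δy = -8.038 × (+0.01) = -0.080380
Convexity effect: ½·C·(Δy)² = 0.5 × 106 × (0.01)² = +0.0053000
ΔP/P ≈ -0.080380 + 0.0053000 = -0.075080
= -7.5080%.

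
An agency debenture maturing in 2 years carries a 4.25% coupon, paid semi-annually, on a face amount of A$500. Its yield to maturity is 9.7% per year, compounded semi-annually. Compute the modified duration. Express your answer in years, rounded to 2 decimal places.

1.85 years

Periodic yield y = 0.0485. First find Macaulay duration:
  t   CF        PV=CF/(1+0.0485)^t    t·PV
  1       10.625        10.1335        10.1335
  2       10.625         9.6648        19.3296
  3       10.625         9.2177        27.6532
  4      510.625       422.5016     1,690.0063
  Σ                    451.5176     1,747.1226
P = 451.5176; Macaulay duration = 1,747.1226 / 451.5176 = 3.86945 half-year periods = 1.93472 years.
Modified duration = D_Mac / (1 + y) = 1.93472 / 1.0485 = 1.84523 years.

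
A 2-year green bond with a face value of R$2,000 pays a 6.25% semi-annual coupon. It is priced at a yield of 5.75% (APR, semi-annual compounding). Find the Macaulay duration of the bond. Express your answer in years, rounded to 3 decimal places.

Periodic yield y = 0.02875. Discount each cash flow and weight by its period:
  t   CF        PV=CF/(1+0.02875)^t    t·PV
  1        62.50        60.7533        60.7533
  2        62.50        59.0555       118.1110
  3        62.50        57.4051       172.2153
  4     2,062.50     1,841.4272     7,365.7090
  Σ                  2,018.6412     7,716.7886
Price P = Σ PV = 2,018.6412.
Macaulay duration = Σ(t·PV) / P = 7,716.7886 / 2,018.6412 = 3.82276 half-year periods.
In years: 3.82276 / 2 = 1.91138 years.

1.911 years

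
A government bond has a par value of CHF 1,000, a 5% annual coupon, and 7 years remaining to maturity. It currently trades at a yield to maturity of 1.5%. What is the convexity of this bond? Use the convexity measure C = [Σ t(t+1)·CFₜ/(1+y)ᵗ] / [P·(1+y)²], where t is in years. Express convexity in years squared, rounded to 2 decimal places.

45.89

With y = 0.015:
  t   CF        PV=CF/(1+0.015)^t    t·PV        t(t+1)·PV
  1        50.00        49.2611        49.2611          98.5222
  2        50.00        48.5331        97.0662         291.1985
  3        50.00        47.8158       143.4475         573.7902
  4        50.00        47.1092       188.4368         942.1842
  5        50.00        46.4130       232.0651       1,392.3905
  6        50.00        45.7271       274.3627       1,920.5386
  7     1,050.00       946.0781     6,622.5469      52,980.3753
  Σ                  1,230.9375     7,607.1863      58,198.9995
P = 1,230.9375.
Convexity = Σ t(t+1)·PV / [P·(1+y)²] = 58,198.9995 / (1,230.9375 × 1.030225) = 45.89310.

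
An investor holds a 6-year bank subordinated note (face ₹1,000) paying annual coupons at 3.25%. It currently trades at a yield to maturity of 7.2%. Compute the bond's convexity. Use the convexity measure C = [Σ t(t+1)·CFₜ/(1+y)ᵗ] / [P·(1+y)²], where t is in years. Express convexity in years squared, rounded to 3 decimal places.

With y = 0.072:
  t   CF        PV=CF/(1+0.072)^t    t·PV        t(t+1)·PV
  1        32.50        30.3172        30.3172          60.6343
  2        32.50        28.2809        56.5619         169.6856
  3        32.50        26.3815        79.1444         316.5777
  4        32.50        24.6096        98.4383         492.1916
  5        32.50        22.9567       114.7835         688.7010
  6     1,032.50       680.3327     4,081.9962      28,573.9736
  Σ                    812.8786     4,461.2415      30,301.7637
P = 812.8786.
Convexity = Σ t(t+1)·PV / [P·(1+y)²] = 30,301.7637 / (812.8786 × 1.149184) = 32.43790.

32.438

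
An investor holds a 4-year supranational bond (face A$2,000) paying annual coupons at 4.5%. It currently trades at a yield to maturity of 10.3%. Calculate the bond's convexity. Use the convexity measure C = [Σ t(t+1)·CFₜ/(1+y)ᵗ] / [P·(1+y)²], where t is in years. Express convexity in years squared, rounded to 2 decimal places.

With y = 0.103:
  t   CF        PV=CF/(1+0.103)^t    t·PV        t(t+1)·PV
  1        90.00        81.5956        81.5956         163.1913
  2        90.00        73.9761       147.9522         443.8567
  3        90.00        67.0681       201.2043         804.8171
  4     2,090.00     1,412.0310     5,648.1241      28,240.6203
  Σ                  1,634.6709     6,078.8762      29,652.4854
P = 1,634.6709.
Convexity = Σ t(t+1)·PV / [P·(1+y)²] = 29,652.4854 / (1,634.6709 × 1.216609) = 14.91007.

14.91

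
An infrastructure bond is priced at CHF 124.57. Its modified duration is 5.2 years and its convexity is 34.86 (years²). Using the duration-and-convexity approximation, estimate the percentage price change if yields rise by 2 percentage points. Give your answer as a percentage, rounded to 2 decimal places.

-9.70%

Duration effect: -D_mod·Δy = -5.2 × (+0.02) = -0.104000
Convexity effect: ½·C·(Δy)² = 0.5 × 34.86 × (0.02)² = +0.0069720
ΔP/P ≈ -0.104000 + 0.0069720 = -0.097028
= -9.7028%.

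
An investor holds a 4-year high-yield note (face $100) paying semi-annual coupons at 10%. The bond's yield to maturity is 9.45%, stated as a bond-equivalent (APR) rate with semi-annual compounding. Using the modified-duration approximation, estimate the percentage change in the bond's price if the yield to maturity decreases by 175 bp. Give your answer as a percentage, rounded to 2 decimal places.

Periodic yield y = 0.04725. Modified duration first:
  t   CF        PV=CF/(1+0.04725)^t    t·PV
  1         5.00         4.7744         4.7744
  2         5.00         4.5590         9.1180
  3         5.00         4.3533        13.0599
  4         5.00         4.1569        16.6276
  5         5.00         3.9693        19.8467
  6         5.00         3.7902        22.7415
  7         5.00         3.6192        25.3347
  8       105.00        72.5749       580.5991
  Σ                    101.7973       692.1018
P = 101.7973; D_Mac = 6.79882 half-year periods = 3.39941 yrs; D_mod = 3.39941/(1+0.04725) = 3.24604 yrs.
ΔP/P ≈ -D_mod · Δy = -3.24604 × (-0.0175) = +0.056806 = +5.6806%.

+5.68%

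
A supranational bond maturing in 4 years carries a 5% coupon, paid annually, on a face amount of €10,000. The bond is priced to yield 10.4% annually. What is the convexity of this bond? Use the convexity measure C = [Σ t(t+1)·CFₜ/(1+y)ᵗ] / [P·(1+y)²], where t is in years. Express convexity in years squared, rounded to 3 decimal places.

14.743

With y = 0.104:
  t   CF        PV=CF/(1+0.104)^t    t·PV        t(t+1)·PV
  1       500.00       452.8986       452.8986         905.7971
  2       500.00       410.2342       820.4684       2,461.4052
  3       500.00       371.5889     1,114.7668       4,459.0673
  4    10,500.00     7,068.2680    28,273.0718     141,365.3592
  Σ                  8,302.9897    30,661.2056     149,191.6288
P = 8,302.9897.
Convexity = Σ t(t+1)·PV / [P·(1+y)²] = 149,191.6288 / (8,302.9897 × 1.218816) = 14.74252.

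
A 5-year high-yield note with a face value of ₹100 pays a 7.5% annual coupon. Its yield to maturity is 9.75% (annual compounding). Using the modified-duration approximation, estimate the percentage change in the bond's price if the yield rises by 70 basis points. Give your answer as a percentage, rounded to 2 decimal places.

-2.75%

Periodic yield y = 0.0975. Modified duration first:
  t   CF        PV=CF/(1+0.0975)^t    t·PV
  1         7.50         6.8337         6.8337
  2         7.50         6.2266        12.4532
  3         7.50         5.6735        17.0204
  4         7.50         5.1694        20.6777
  5       107.50        67.5128       337.5638
  Σ                     91.4160       394.5488
P = 91.4160; D_Mac = 4.31597 yrs; D_mod = 4.31597/(1+0.0975) = 3.93255 yrs.
ΔP/P ≈ -D_mod · Δy = -3.93255 × (+0.007) = -0.027528 = -2.7528%.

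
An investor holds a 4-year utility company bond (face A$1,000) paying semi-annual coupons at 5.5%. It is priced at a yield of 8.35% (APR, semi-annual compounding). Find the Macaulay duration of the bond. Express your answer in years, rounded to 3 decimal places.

Periodic yield y = 0.04175. Discount each cash flow and weight by its period:
  t   CF        PV=CF/(1+0.04175)^t    t·PV
  1        27.50        26.3979        26.3979
  2        27.50        25.3399        50.6799
  3        27.50        24.3244        72.9732
  4        27.50        23.3496        93.3982
  5        27.50        22.4138       112.0689
  6        27.50        21.5155       129.0931
  7        27.50        20.6532       144.5727
  8     1,027.50       740.7536     5,926.0286
  Σ                    904.7479     6,555.2125
Price P = Σ PV = 904.7479.
Macaulay duration = Σ(t·PV) / P = 6,555.2125 / 904.7479 = 7.24535 half-year periods.
In years: 7.24535 / 2 = 3.62267 years.

3.623 years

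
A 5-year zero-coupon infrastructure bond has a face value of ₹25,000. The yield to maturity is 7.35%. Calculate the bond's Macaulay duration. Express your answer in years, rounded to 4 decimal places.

5.0000 years

A zero-coupon bond has a single cash flow at maturity, so its Macaulay duration equals its maturity: 5 years.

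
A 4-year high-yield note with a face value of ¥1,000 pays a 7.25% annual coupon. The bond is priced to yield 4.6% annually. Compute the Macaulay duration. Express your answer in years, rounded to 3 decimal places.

Periodic yield y = 0.046. Discount each cash flow and weight by its year:
  t   CF        PV=CF/(1+0.046)^t    t·PV
  1        72.50        69.3117        69.3117
  2        72.50        66.2635       132.5271
  3        72.50        63.3495       190.0484
  4     1,072.50       895.9227     3,583.6910
  Σ                  1,094.8474     3,975.5781
Price P = Σ PV = 1,094.8474.
Macaulay duration = Σ(t·PV) / P = 3,975.5781 / 1,094.8474 = 3.63117 years.

3.631 years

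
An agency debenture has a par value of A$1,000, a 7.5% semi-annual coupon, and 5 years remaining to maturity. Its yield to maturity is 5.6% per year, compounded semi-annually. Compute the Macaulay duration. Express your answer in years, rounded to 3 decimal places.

4.294 years

Periodic yield y = 0.028. Discount each cash flow and weight by its period:
  t   CF        PV=CF/(1+0.028)^t    t·PV
  1        37.50        36.4786        36.4786
  2        37.50        35.4850        70.9700
  3        37.50        34.5185       103.5555
  4        37.50        33.5783       134.3132
  5        37.50        32.6637       163.3186
  6        37.50        31.7741       190.6443
  7        37.50        30.9086       216.3603
  8        37.50        30.0667       240.5339
  9        37.50        29.2478       263.2302
  10    1,037.50       787.1490     7,871.4902
  Σ                  1,081.8704     9,290.8949
Price P = Σ PV = 1,081.8704.
Macaulay duration = Σ(t·PV) / P = 9,290.8949 / 1,081.8704 = 8.58781 half-year periods.
In years: 8.58781 / 2 = 4.29390 years.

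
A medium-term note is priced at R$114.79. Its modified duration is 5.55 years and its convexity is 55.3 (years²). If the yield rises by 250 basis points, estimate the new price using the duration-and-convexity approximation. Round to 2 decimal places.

R$100.85

Duration effect: -D_mod·Δy = -5.55 × (+0.025) = -0.138750
Convexity effect: ½·C·(Δy)² = 0.5 × 55.3 × (0.025)² = +0.01728125
ΔP/P ≈ -0.138750 + 0.01728125 = -0.12146875
New price ≈ 114.79 × (1 - 0.12146875) = 100.8466021875.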